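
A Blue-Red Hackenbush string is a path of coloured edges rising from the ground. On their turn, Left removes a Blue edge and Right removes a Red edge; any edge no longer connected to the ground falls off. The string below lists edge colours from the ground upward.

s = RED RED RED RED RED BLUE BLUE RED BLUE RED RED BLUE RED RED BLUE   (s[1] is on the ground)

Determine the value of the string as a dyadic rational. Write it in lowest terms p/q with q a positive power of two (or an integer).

-4461/1024

Recurse on prefixes of the 15-edge string RED RED RED RED RED BLUE BLUE RED BLUE RED RED BLUE RED RED BLUE:
edge 1 of 15 (RED): { (no moves) | 0 } so -1
edge 2 of 15 (RED): { (no moves) | -1; 0 } so -2
edge 3 of 15 (RED): { (no moves) | -2; -1; 0 } so -3
edge 4 of 15 (RED): { (no moves) | -3; -2; -1; 0 } so -4
edge 5 of 15 (RED): { (no moves) | -4; -3; -2; -1; 0 } so -5
edge 6 of 15 (BLUE): { -5 | -4; -3; -2; -1; 0 } so -9/2
edge 7 of 15 (BLUE): { -5; -9/2 | -4; -3; -2; -1; 0 } so -17/4
edge 8 of 15 (RED): { -5; -9/2 | -17/4; -4; -3; -2; -1; 0 } so -35/8
edge 9 of 15 (BLUE): { -5; -9/2; -35/8 | -17/4; -4; -3; -2; -1; 0 } so -69/16
edge 10 of 15 (RED): { -5; -9/2; -35/8 | -69/16; -17/4; -4; -3; -2; -1; 0 } so -139/32
edge 11 of 15 (RED): { -5; -9/2; -35/8 | -139/32; -69/16; -17/4; -4; -3; -2; -1; 0 } so -279/64
edge 12 of 15 (BLUE): { -5; -9/2; -35/8; -279/64 | -139/32; -69/16; -17/4; -4; -3; -2; -1; 0 } so -557/128
edge 13 of 15 (RED): { -5; -9/2; -35/8; -279/64 | -557/128; -139/32; -69/16; -17/4; -4; -3; -2; -1; 0 } so -1115/256
edge 14 of 15 (RED): { -5; -9/2; -35/8; -279/64 | -1115/256; -557/128; -139/32; -69/16; -17/4; -4; -3; -2; -1; 0 } so -2231/512
edge 15 of 15 (BLUE): { -5; -9/2; -35/8; -279/64; -2231/512 | -1115/256; -557/128; -139/32; -69/16; -17/4; -4; -3; -2; -1; 0 } so -4461/1024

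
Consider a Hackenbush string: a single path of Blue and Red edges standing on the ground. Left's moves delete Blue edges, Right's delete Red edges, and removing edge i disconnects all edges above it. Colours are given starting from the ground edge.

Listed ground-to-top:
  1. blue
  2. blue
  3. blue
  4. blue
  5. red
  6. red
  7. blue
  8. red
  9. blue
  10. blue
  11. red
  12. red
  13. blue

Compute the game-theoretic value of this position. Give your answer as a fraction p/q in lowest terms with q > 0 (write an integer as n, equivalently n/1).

G(b) = { 0 | — } ⇒ 1
G(bb) = { 0,1 | — } ⇒ 2
G(bbb) = { 0,1,2 | — } ⇒ 3
G(bbbb) = { 0,1,2,3 | — } ⇒ 4
G(bbbbr) = { 0,1,2,3 | 4 } ⇒ 7/2
G(bbbbrr) = { 0,1,2,3 | 7/2,4 } ⇒ 13/4
G(bbbbrrb) = { 0,1,2,3,13/4 | 7/2,4 } ⇒ 27/8
G(bbbbrrbr) = { 0,1,2,3,13/4 | 27/8,7/2,4 } ⇒ 53/16
G(bbbbrrbrb) = { 0,1,2,3,13/4,53/16 | 27/8,7/2,4 } ⇒ 107/32
G(bbbbrrbrbb) = { 0,1,2,3,13/4,53/16,107/32 | 27/8,7/2,4 } ⇒ 215/64
G(bbbbrrbrbbr) = { 0,1,2,3,13/4,53/16,107/32 | 215/64,27/8,7/2,4 } ⇒ 429/128
G(bbbbrrbrbbrr) = { 0,1,2,3,13/4,53/16,107/32 | 429/128,215/64,27/8,7/2,4 } ⇒ 857/256
G(bbbbrrbrbbrrb) = { 0,1,2,3,13/4,53/16,107/32,857/256 | 429/128,215/64,27/8,7/2,4 } ⇒ 1715/512

1715/512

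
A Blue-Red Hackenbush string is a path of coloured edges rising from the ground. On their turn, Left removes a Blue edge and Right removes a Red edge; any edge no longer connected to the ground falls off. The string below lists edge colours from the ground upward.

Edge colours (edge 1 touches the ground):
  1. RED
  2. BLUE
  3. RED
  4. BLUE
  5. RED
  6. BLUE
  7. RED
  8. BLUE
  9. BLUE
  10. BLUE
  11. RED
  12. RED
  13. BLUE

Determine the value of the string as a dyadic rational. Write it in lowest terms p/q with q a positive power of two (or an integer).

Prefix values for RED BLUE RED BLUE RED BLUE RED BLUE BLUE BLUE RED RED BLUE via {L|R} + simplicity:
step 1: add RED to get R; options L={ (no moves) } R={ 0 } ⇒ -1
step 2: add BLUE to get RB; options L={ -1 } R={ 0 } ⇒ -1/2
step 3: add RED to get RBR; options L={ -1 } R={ -1/2,0 } ⇒ -3/4
step 4: add BLUE to get RBRB; options L={ -1,-3/4 } R={ -1/2,0 } ⇒ -5/8
step 5: add RED to get RBRBR; options L={ -1,-3/4 } R={ -5/8,-1/2,0 } ⇒ -11/16
step 6: add BLUE to get RBRBRB; options L={ -1,-3/4,-11/16 } R={ -5/8,-1/2,0 } ⇒ -21/32
step 7: add RED to get RBRBRBR; options L={ -1,-3/4,-11/16 } R={ -21/32,-5/8,-1/2,0 } ⇒ -43/64
step 8: add BLUE to get RBRBRBRB; options L={ -1,-3/4,-11/16,-43/64 } R={ -21/32,-5/8,-1/2,0 } ⇒ -85/128
step 9: add BLUE to get RBRBRBRBB; options L={ -1,-3/4,-11/16,-43/64,-85/128 } R={ -21/32,-5/8,-1/2,0 } ⇒ -169/256
step 10: add BLUE to get RBRBRBRBBB; options L={ -1,-3/4,-11/16,-43/64,-85/128,-169/256 } R={ -21/32,-5/8,-1/2,0 } ⇒ -337/512
step 11: add RED to get RBRBRBRBBBR; options L={ -1,-3/4,-11/16,-43/64,-85/128,-169/256 } R={ -337/512,-21/32,-5/8,-1/2,0 } ⇒ -675/1024
step 12: add RED to get RBRBRBRBBBRR; options L={ -1,-3/4,-11/16,-43/64,-85/128,-169/256 } R={ -675/1024,-337/512,-21/32,-5/8,-1/2,0 } ⇒ -1351/2048
step 13: add BLUE to get RBRBRBRBBBRRB; options L={ -1,-3/4,-11/16,-43/64,-85/128,-169/256,-1351/2048 } R={ -675/1024,-337/512,-21/32,-5/8,-1/2,0 } ⇒ -2701/4096

-2701/4096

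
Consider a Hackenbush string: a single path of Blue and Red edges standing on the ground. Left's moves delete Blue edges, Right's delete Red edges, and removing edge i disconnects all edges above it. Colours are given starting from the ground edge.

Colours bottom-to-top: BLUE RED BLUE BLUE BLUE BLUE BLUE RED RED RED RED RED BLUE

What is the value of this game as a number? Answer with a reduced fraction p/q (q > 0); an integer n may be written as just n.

Prefix values for BLUE RED BLUE BLUE BLUE BLUE BLUE RED RED RED RED RED BLUE via {L|R} + simplicity:
step 1: add BLUE to get B; options L={ 0 } R={ · } gives 1
step 2: add RED to get BR; options L={ 0 } R={ 1 } gives 1/2
step 3: add BLUE to get BRB; options L={ 0,1/2 } R={ 1 } gives 3/4
step 4: add BLUE to get BRBB; options L={ 0,1/2,3/4 } R={ 1 } gives 7/8
step 5: add BLUE to get BRBBB; options L={ 0,1/2,3/4,7/8 } R={ 1 } gives 15/16
step 6: add BLUE to get BRBBBB; options L={ 0,1/2,3/4,7/8,15/16 } R={ 1 } gives 31/32
step 7: add BLUE to get BRBBBBB; options L={ 0,1/2,3/4,7/8,15/16,31/32 } R={ 1 } gives 63/64
step 8: add RED to get BRBBBBBR; options L={ 0,1/2,3/4,7/8,15/16,31/32 } R={ 63/64,1 } gives 125/128
step 9: add RED to get BRBBBBBRR; options L={ 0,1/2,3/4,7/8,15/16,31/32 } R={ 125/128,63/64,1 } gives 249/256
step 10: add RED to get BRBBBBBRRR; options L={ 0,1/2,3/4,7/8,15/16,31/32 } R={ 249/256,125/128,63/64,1 } gives 497/512
step 11: add RED to get BRBBBBBRRRR; options L={ 0,1/2,3/4,7/8,15/16,31/32 } R={ 497/512,249/256,125/128,63/64,1 } gives 993/1024
step 12: add RED to get BRBBBBBRRRRR; options L={ 0,1/2,3/4,7/8,15/16,31/32 } R={ 993/1024,497/512,249/256,125/128,63/64,1 } gives 1985/2048
step 13: add BLUE to get BRBBBBBRRRRRB; options L={ 0,1/2,3/4,7/8,15/16,31/32,1985/2048 } R={ 993/1024,497/512,249/256,125/128,63/64,1 } gives 3971/4096

3971/4096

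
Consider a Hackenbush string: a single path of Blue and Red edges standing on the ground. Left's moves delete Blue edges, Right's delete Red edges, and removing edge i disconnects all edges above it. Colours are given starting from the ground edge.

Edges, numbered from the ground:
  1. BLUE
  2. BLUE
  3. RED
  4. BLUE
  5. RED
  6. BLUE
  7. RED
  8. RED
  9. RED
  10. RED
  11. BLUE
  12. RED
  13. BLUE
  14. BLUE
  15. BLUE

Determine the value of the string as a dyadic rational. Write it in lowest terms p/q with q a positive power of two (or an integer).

Build G(s[:k]) for k = 1..15, string s = BLUE BLUE RED BLUE RED BLUE RED RED RED RED BLUE RED BLUE BLUE BLUE.
1 of 15 · B · max L 0 · min R +∞ — 1
2 of 15 · BB · max L 1 · min R +∞ — 2
3 of 15 · BBR · max L 1 · min R 2 — 3/2
4 of 15 · BBRB · max L 3/2 · min R 2 — 7/4
5 of 15 · BBRBR · max L 3/2 · min R 7/4 — 13/8
6 of 15 · BBRBRB · max L 13/8 · min R 7/4 — 27/16
7 of 15 · BBRBRBR · max L 13/8 · min R 27/16 — 53/32
8 of 15 · BBRBRBRR · max L 13/8 · min R 53/32 — 105/64
9 of 15 · BBRBRBRRR · max L 13/8 · min R 105/64 — 209/128
10 of 15 · BBRBRBRRRR · max L 13/8 · min R 209/128 — 417/256
11 of 15 · BBRBRBRRRRB · max L 417/256 · min R 209/128 — 835/512
12 of 15 · BBRBRBRRRRBR · max L 417/256 · min R 835/512 — 1669/1024
13 of 15 · BBRBRBRRRRBRB · max L 1669/1024 · min R 835/512 — 3339/2048
14 of 15 · BBRBRBRRRRBRBB · max L 3339/2048 · min R 835/512 — 6679/4096
15 of 15 · BBRBRBRRRRBRBBB · max L 6679/4096 · min R 835/512 — 13359/8192

13359/8192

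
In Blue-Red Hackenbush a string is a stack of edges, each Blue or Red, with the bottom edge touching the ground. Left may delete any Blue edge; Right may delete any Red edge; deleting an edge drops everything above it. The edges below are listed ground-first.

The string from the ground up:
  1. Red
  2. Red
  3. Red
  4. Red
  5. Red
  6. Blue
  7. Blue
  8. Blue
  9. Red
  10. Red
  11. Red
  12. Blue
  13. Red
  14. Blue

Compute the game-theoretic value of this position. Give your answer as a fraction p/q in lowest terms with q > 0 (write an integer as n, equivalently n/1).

-2165/512

Recurse on prefixes of the 14-edge string Red Red Red Red Red Blue Blue Blue Red Red Red Blue Red Blue:
R: Left { none }, Right { 0 } → simplest -1
RR: Left { none }, Right { -1,0 } → simplest -2
RRR: Left { none }, Right { -2,-1,0 } → simplest -3
RRRR: Left { none }, Right { -3,-2,-1,0 } → simplest -4
RRRRR: Left { none }, Right { -4,-3,-2,-1,0 } → simplest -5
RRRRRB: Left { -5 }, Right { -4,-3,-2,-1,0 } → simplest -9/2
RRRRRBB: Left { -5,-9/2 }, Right { -4,-3,-2,-1,0 } → simplest -17/4
RRRRRBBB: Left { -5,-9/2,-17/4 }, Right { -4,-3,-2,-1,0 } → simplest -33/8
RRRRRBBBR: Left { -5,-9/2,-17/4 }, Right { -33/8,-4,-3,-2,-1,0 } → simplest -67/16
RRRRRBBBRR: Left { -5,-9/2,-17/4 }, Right { -67/16,-33/8,-4,-3,-2,-1,0 } → simplest -135/32
RRRRRBBBRRR: Left { -5,-9/2,-17/4 }, Right { -135/32,-67/16,-33/8,-4,-3,-2,-1,0 } → simplest -271/64
RRRRRBBBRRRB: Left { -5,-9/2,-17/4,-271/64 }, Right { -135/32,-67/16,-33/8,-4,-3,-2,-1,0 } → simplest -541/128
RRRRRBBBRRRBR: Left { -5,-9/2,-17/4,-271/64 }, Right { -541/128,-135/32,-67/16,-33/8,-4,-3,-2,-1,0 } → simplest -1083/256
RRRRRBBBRRRBRB: Left { -5,-9/2,-17/4,-271/64,-1083/256 }, Right { -541/128,-135/32,-67/16,-33/8,-4,-3,-2,-1,0 } → simplest -2165/512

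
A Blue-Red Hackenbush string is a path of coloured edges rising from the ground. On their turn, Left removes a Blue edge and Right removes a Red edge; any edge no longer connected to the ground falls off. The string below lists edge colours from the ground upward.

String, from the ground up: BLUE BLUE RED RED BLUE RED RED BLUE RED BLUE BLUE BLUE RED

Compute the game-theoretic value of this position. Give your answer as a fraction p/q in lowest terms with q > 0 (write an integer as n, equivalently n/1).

2653/2048

Recurse on prefixes of the 13-edge string BLUE BLUE RED RED BLUE RED RED BLUE RED BLUE BLUE BLUE RED:
g(B) = { 0 | · } gives 1
g(BB) = { 0; 1 | · } gives 2
g(BBR) = { 0; 1 | 2 } gives 3/2
g(BBRR) = { 0; 1 | 3/2; 2 } gives 5/4
g(BBRRB) = { 0; 1; 5/4 | 3/2; 2 } gives 11/8
g(BBRRBR) = { 0; 1; 5/4 | 11/8; 3/2; 2 } gives 21/16
g(BBRRBRR) = { 0; 1; 5/4 | 21/16; 11/8; 3/2; 2 } gives 41/32
g(BBRRBRRB) = { 0; 1; 5/4; 41/32 | 21/16; 11/8; 3/2; 2 } gives 83/64
g(BBRRBRRBR) = { 0; 1; 5/4; 41/32 | 83/64; 21/16; 11/8; 3/2; 2 } gives 165/128
g(BBRRBRRBRB) = { 0; 1; 5/4; 41/32; 165/128 | 83/64; 21/16; 11/8; 3/2; 2 } gives 331/256
g(BBRRBRRBRBB) = { 0; 1; 5/4; 41/32; 165/128; 331/256 | 83/64; 21/16; 11/8; 3/2; 2 } gives 663/512
g(BBRRBRRBRBBB) = { 0; 1; 5/4; 41/32; 165/128; 331/256; 663/512 | 83/64; 21/16; 11/8; 3/2; 2 } gives 1327/1024
g(BBRRBRRBRBBBR) = { 0; 1; 5/4; 41/32; 165/128; 331/256; 663/512 | 1327/1024; 83/64; 21/16; 11/8; 3/2; 2 } gives 2653/2048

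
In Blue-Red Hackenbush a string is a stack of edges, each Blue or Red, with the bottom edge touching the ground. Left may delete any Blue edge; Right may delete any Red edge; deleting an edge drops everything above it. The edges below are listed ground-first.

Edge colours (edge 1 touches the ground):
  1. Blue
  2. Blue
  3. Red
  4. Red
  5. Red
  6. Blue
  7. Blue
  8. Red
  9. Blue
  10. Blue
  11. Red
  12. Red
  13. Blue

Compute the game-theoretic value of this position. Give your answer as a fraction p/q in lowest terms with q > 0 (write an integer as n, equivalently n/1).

2483/2048

Recurse on prefixes of the 13-edge string Blue Blue Red Red Red Blue Blue Red Blue Blue Red Red Blue:
B: Left { 0 }, Right { none } ⇒ simplest 1
BB: Left { 0,1 }, Right { none } ⇒ simplest 2
BBR: Left { 0,1 }, Right { 2 } ⇒ simplest 3/2
BBRR: Left { 0,1 }, Right { 3/2,2 } ⇒ simplest 5/4
BBRRR: Left { 0,1 }, Right { 5/4,3/2,2 } ⇒ simplest 9/8
BBRRRB: Left { 0,1,9/8 }, Right { 5/4,3/2,2 } ⇒ simplest 19/16
BBRRRBB: Left { 0,1,9/8,19/16 }, Right { 5/4,3/2,2 } ⇒ simplest 39/32
BBRRRBBR: Left { 0,1,9/8,19/16 }, Right { 39/32,5/4,3/2,2 } ⇒ simplest 77/64
BBRRRBBRB: Left { 0,1,9/8,19/16,77/64 }, Right { 39/32,5/4,3/2,2 } ⇒ simplest 155/128
BBRRRBBRBB: Left { 0,1,9/8,19/16,77/64,155/128 }, Right { 39/32,5/4,3/2,2 } ⇒ simplest 311/256
BBRRRBBRBBR: Left { 0,1,9/8,19/16,77/64,155/128 }, Right { 311/256,39/32,5/4,3/2,2 } ⇒ simplest 621/512
BBRRRBBRBBRR: Left { 0,1,9/8,19/16,77/64,155/128 }, Right { 621/512,311/256,39/32,5/4,3/2,2 } ⇒ simplest 1241/1024
BBRRRBBRBBRRB: Left { 0,1,9/8,19/16,77/64,155/128,1241/1024 }, Right { 621/512,311/256,39/32,5/4,3/2,2 } ⇒ simplest 2483/2048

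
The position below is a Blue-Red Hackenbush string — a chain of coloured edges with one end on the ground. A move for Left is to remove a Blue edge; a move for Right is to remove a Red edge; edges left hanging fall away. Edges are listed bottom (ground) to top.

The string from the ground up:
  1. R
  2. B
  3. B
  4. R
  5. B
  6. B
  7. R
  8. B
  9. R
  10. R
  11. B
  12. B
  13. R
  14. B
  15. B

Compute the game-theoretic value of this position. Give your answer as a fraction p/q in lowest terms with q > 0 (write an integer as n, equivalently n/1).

edge 1 of 15 (R): {  | 0 } => -1
edge 2 of 15 (B): { -1 | 0 } => -1/2
edge 3 of 15 (B): { -1,-1/2 | 0 } => -1/4
edge 4 of 15 (R): { -1,-1/2 | -1/4,0 } => -3/8
edge 5 of 15 (B): { -1,-1/2,-3/8 | -1/4,0 } => -5/16
edge 6 of 15 (B): { -1,-1/2,-3/8,-5/16 | -1/4,0 } => -9/32
edge 7 of 15 (R): { -1,-1/2,-3/8,-5/16 | -9/32,-1/4,0 } => -19/64
edge 8 of 15 (B): { -1,-1/2,-3/8,-5/16,-19/64 | -9/32,-1/4,0 } => -37/128
edge 9 of 15 (R): { -1,-1/2,-3/8,-5/16,-19/64 | -37/128,-9/32,-1/4,0 } => -75/256
edge 10 of 15 (R): { -1,-1/2,-3/8,-5/16,-19/64 | -75/256,-37/128,-9/32,-1/4,0 } => -151/512
edge 11 of 15 (B): { -1,-1/2,-3/8,-5/16,-19/64,-151/512 | -75/256,-37/128,-9/32,-1/4,0 } => -301/1024
edge 12 of 15 (B): { -1,-1/2,-3/8,-5/16,-19/64,-151/512,-301/1024 | -75/256,-37/128,-9/32,-1/4,0 } => -601/2048
edge 13 of 15 (R): { -1,-1/2,-3/8,-5/16,-19/64,-151/512,-301/1024 | -601/2048,-75/256,-37/128,-9/32,-1/4,0 } => -1203/4096
edge 14 of 15 (B): { -1,-1/2,-3/8,-5/16,-19/64,-151/512,-301/1024,-1203/4096 | -601/2048,-75/256,-37/128,-9/32,-1/4,0 } => -2405/8192
edge 15 of 15 (B): { -1,-1/2,-3/8,-5/16,-19/64,-151/512,-301/1024,-1203/4096,-2405/8192 | -601/2048,-75/256,-37/128,-9/32,-1/4,0 } => -4809/16384

-4809/16384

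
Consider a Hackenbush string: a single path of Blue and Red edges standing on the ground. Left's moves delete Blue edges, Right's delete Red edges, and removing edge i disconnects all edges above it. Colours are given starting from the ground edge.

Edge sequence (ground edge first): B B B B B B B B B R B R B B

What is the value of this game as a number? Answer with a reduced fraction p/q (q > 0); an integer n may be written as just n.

Prefix values for B B B B B B B B B R B R B B via {L|R} + simplicity:
step 1: add B to get B; options L={ 0 } R={ — } -> 1
step 2: add B to get BB; options L={ 0; 1 } R={ — } -> 2
step 3: add B to get BBB; options L={ 0; 1; 2 } R={ — } -> 3
step 4: add B to get BBBB; options L={ 0; 1; 2; 3 } R={ — } -> 4
step 5: add B to get BBBBB; options L={ 0; 1; 2; 3; 4 } R={ — } -> 5
step 6: add B to get BBBBBB; options L={ 0; 1; 2; 3; 4; 5 } R={ — } -> 6
step 7: add B to get BBBBBBB; options L={ 0; 1; 2; 3; 4; 5; 6 } R={ — } -> 7
step 8: add B to get BBBBBBBB; options L={ 0; 1; 2; 3; 4; 5; 6; 7 } R={ — } -> 8
step 9: add B to get BBBBBBBBB; options L={ 0; 1; 2; 3; 4; 5; 6; 7; 8 } R={ — } -> 9
step 10: add R to get BBBBBBBBBR; options L={ 0; 1; 2; 3; 4; 5; 6; 7; 8 } R={ 9 } -> 17/2
step 11: add B to get BBBBBBBBBRB; options L={ 0; 1; 2; 3; 4; 5; 6; 7; 8; 17/2 } R={ 9 } -> 35/4
step 12: add R to get BBBBBBBBBRBR; options L={ 0; 1; 2; 3; 4; 5; 6; 7; 8; 17/2 } R={ 35/4; 9 } -> 69/8
step 13: add B to get BBBBBBBBBRBRB; options L={ 0; 1; 2; 3; 4; 5; 6; 7; 8; 17/2; 69/8 } R={ 35/4; 9 } -> 139/16
step 14: add B to get BBBBBBBBBRBRBB; options L={ 0; 1; 2; 3; 4; 5; 6; 7; 8; 17/2; 69/8; 139/16 } R={ 35/4; 9 } -> 279/32

279/32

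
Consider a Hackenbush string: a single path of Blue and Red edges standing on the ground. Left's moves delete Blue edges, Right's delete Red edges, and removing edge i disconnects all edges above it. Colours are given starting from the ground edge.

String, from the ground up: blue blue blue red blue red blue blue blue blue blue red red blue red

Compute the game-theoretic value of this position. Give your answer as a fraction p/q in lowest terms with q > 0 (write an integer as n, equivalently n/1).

11237/4096

value(b) = { 0 |  } — 1
value(bb) = { 0,1 |  } — 2
value(bbb) = { 0,1,2 |  } — 3
value(bbbr) = { 0,1,2 | 3 } — 5/2
value(bbbrb) = { 0,1,2,5/2 | 3 } — 11/4
value(bbbrbr) = { 0,1,2,5/2 | 11/4,3 } — 21/8
value(bbbrbrb) = { 0,1,2,5/2,21/8 | 11/4,3 } — 43/16
value(bbbrbrbb) = { 0,1,2,5/2,21/8,43/16 | 11/4,3 } — 87/32
value(bbbrbrbbb) = { 0,1,2,5/2,21/8,43/16,87/32 | 11/4,3 } — 175/64
value(bbbrbrbbbb) = { 0,1,2,5/2,21/8,43/16,87/32,175/64 | 11/4,3 } — 351/128
value(bbbrbrbbbbb) = { 0,1,2,5/2,21/8,43/16,87/32,175/64,351/128 | 11/4,3 } — 703/256
value(bbbrbrbbbbbr) = { 0,1,2,5/2,21/8,43/16,87/32,175/64,351/128 | 703/256,11/4,3 } — 1405/512
value(bbbrbrbbbbbrr) = { 0,1,2,5/2,21/8,43/16,87/32,175/64,351/128 | 1405/512,703/256,11/4,3 } — 2809/1024
value(bbbrbrbbbbbrrb) = { 0,1,2,5/2,21/8,43/16,87/32,175/64,351/128,2809/1024 | 1405/512,703/256,11/4,3 } — 5619/2048
value(bbbrbrbbbbbrrbr) = { 0,1,2,5/2,21/8,43/16,87/32,175/64,351/128,2809/1024 | 5619/2048,1405/512,703/256,11/4,3 } — 11237/4096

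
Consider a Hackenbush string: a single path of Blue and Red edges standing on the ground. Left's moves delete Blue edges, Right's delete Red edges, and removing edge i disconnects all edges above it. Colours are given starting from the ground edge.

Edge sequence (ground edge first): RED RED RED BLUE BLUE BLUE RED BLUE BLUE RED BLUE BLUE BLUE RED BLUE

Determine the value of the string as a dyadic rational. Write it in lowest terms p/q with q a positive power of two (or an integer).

g(R) = { — | 0 } gives -1
g(RR) = { — | -1, 0 } gives -2
g(RRR) = { — | -2, -1, 0 } gives -3
g(RRRB) = { -3 | -2, -1, 0 } gives -5/2
g(RRRBB) = { -3, -5/2 | -2, -1, 0 } gives -9/4
g(RRRBBB) = { -3, -5/2, -9/4 | -2, -1, 0 } gives -17/8
g(RRRBBBR) = { -3, -5/2, -9/4 | -17/8, -2, -1, 0 } gives -35/16
g(RRRBBBRB) = { -3, -5/2, -9/4, -35/16 | -17/8, -2, -1, 0 } gives -69/32
g(RRRBBBRBB) = { -3, -5/2, -9/4, -35/16, -69/32 | -17/8, -2, -1, 0 } gives -137/64
g(RRRBBBRBBR) = { -3, -5/2, -9/4, -35/16, -69/32 | -137/64, -17/8, -2, -1, 0 } gives -275/128
g(RRRBBBRBBRB) = { -3, -5/2, -9/4, -35/16, -69/32, -275/128 | -137/64, -17/8, -2, -1, 0 } gives -549/256
g(RRRBBBRBBRBB) = { -3, -5/2, -9/4, -35/16, -69/32, -275/128, -549/256 | -137/64, -17/8, -2, -1, 0 } gives -1097/512
g(RRRBBBRBBRBBB) = { -3, -5/2, -9/4, -35/16, -69/32, -275/128, -549/256, -1097/512 | -137/64, -17/8, -2, -1, 0 } gives -2193/1024
g(RRRBBBRBBRBBBR) = { -3, -5/2, -9/4, -35/16, -69/32, -275/128, -549/256, -1097/512 | -2193/1024, -137/64, -17/8, -2, -1, 0 } gives -4387/2048
g(RRRBBBRBBRBBBRB) = { -3, -5/2, -9/4, -35/16, -69/32, -275/128, -549/256, -1097/512, -4387/2048 | -2193/1024, -137/64, -17/8, -2, -1, 0 } gives -8773/4096

-8773/4096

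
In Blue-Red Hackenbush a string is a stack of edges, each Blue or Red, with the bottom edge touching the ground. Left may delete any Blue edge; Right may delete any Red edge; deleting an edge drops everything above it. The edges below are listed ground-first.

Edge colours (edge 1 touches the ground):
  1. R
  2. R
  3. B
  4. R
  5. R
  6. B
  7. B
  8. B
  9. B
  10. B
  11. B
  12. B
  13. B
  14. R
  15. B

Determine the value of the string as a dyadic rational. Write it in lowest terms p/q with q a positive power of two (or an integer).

-14341/8192

Recurse on prefixes of the 15-edge string R R B R R B B B B B B B B R B:
1 of 15 · R · max L −∞ · min R 0 -> -1
2 of 15 · RR · max L −∞ · min R -1 -> -2
3 of 15 · RRB · max L -2 · min R -1 -> -3/2
4 of 15 · RRBR · max L -2 · min R -3/2 -> -7/4
5 of 15 · RRBRR · max L -2 · min R -7/4 -> -15/8
6 of 15 · RRBRRB · max L -15/8 · min R -7/4 -> -29/16
7 of 15 · RRBRRBB · max L -29/16 · min R -7/4 -> -57/32
8 of 15 · RRBRRBBB · max L -57/32 · min R -7/4 -> -113/64
9 of 15 · RRBRRBBBB · max L -113/64 · min R -7/4 -> -225/128
10 of 15 · RRBRRBBBBB · max L -225/128 · min R -7/4 -> -449/256
11 of 15 · RRBRRBBBBBB · max L -449/256 · min R -7/4 -> -897/512
12 of 15 · RRBRRBBBBBBB · max L -897/512 · min R -7/4 -> -1793/1024
13 of 15 · RRBRRBBBBBBBB · max L -1793/1024 · min R -7/4 -> -3585/2048
14 of 15 · RRBRRBBBBBBBBR · max L -1793/1024 · min R -3585/2048 -> -7171/4096
15 of 15 · RRBRRBBBBBBBBRB · max L -7171/4096 · min R -3585/2048 -> -14341/8192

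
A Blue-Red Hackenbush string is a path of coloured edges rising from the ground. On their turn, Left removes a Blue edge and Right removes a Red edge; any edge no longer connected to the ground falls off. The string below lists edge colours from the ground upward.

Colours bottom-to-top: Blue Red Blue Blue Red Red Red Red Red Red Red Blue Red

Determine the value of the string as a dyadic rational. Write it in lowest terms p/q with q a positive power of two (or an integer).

3077/4096

G(B) = { 0 | none } — 1
G(BR) = { 0 | 1 } — 1/2
G(BRB) = { 0; 1/2 | 1 } — 3/4
G(BRBB) = { 0; 1/2; 3/4 | 1 } — 7/8
G(BRBBR) = { 0; 1/2; 3/4 | 7/8; 1 } — 13/16
G(BRBBRR) = { 0; 1/2; 3/4 | 13/16; 7/8; 1 } — 25/32
G(BRBBRRR) = { 0; 1/2; 3/4 | 25/32; 13/16; 7/8; 1 } — 49/64
G(BRBBRRRR) = { 0; 1/2; 3/4 | 49/64; 25/32; 13/16; 7/8; 1 } — 97/128
G(BRBBRRRRR) = { 0; 1/2; 3/4 | 97/128; 49/64; 25/32; 13/16; 7/8; 1 } — 193/256
G(BRBBRRRRRR) = { 0; 1/2; 3/4 | 193/256; 97/128; 49/64; 25/32; 13/16; 7/8; 1 } — 385/512
G(BRBBRRRRRRR) = { 0; 1/2; 3/4 | 385/512; 193/256; 97/128; 49/64; 25/32; 13/16; 7/8; 1 } — 769/1024
G(BRBBRRRRRRRB) = { 0; 1/2; 3/4; 769/1024 | 385/512; 193/256; 97/128; 49/64; 25/32; 13/16; 7/8; 1 } — 1539/2048
G(BRBBRRRRRRRBR) = { 0; 1/2; 3/4; 769/1024 | 1539/2048; 385/512; 193/256; 97/128; 49/64; 25/32; 13/16; 7/8; 1 } — 3077/4096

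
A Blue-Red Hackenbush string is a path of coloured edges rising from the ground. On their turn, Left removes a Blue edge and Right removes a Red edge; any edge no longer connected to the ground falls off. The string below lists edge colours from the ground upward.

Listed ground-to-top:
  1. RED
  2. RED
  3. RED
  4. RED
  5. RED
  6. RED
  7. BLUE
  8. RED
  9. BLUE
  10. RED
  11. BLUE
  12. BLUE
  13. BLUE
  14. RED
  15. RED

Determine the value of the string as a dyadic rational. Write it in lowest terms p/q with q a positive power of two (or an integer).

-2887/512

Build val(s[:k]) for k = 1..15, string s = RED RED RED RED RED RED BLUE RED BLUE RED BLUE BLUE BLUE RED RED.
val_1 [R]  L=[none]  R=[0]  gives -1
val_2 [RR]  L=[none]  R=[-1; 0]  gives -2
val_3 [RRR]  L=[none]  R=[-2; -1; 0]  gives -3
val_4 [RRRR]  L=[none]  R=[-3; -2; -1; 0]  gives -4
val_5 [RRRRR]  L=[none]  R=[-4; -3; -2; -1; 0]  gives -5
val_6 [RRRRRR]  L=[none]  R=[-5; -4; -3; -2; -1; 0]  gives -6
val_7 [RRRRRRB]  L=[-6]  R=[-5; -4; -3; -2; -1; 0]  gives -11/2
val_8 [RRRRRRBR]  L=[-6]  R=[-11/2; -5; -4; -3; -2; -1; 0]  gives -23/4
val_9 [RRRRRRBRB]  L=[-6; -23/4]  R=[-11/2; -5; -4; -3; -2; -1; 0]  gives -45/8
val_10 [RRRRRRBRBR]  L=[-6; -23/4]  R=[-45/8; -11/2; -5; -4; -3; -2; -1; 0]  gives -91/16
val_11 [RRRRRRBRBRB]  L=[-6; -23/4; -91/16]  R=[-45/8; -11/2; -5; -4; -3; -2; -1; 0]  gives -181/32
val_12 [RRRRRRBRBRBB]  L=[-6; -23/4; -91/16; -181/32]  R=[-45/8; -11/2; -5; -4; -3; -2; -1; 0]  gives -361/64
val_13 [RRRRRRBRBRBBB]  L=[-6; -23/4; -91/16; -181/32; -361/64]  R=[-45/8; -11/2; -5; -4; -3; -2; -1; 0]  gives -721/128
val_14 [RRRRRRBRBRBBBR]  L=[-6; -23/4; -91/16; -181/32; -361/64]  R=[-721/128; -45/8; -11/2; -5; -4; -3; -2; -1; 0]  gives -1443/256
val_15 [RRRRRRBRBRBBBRR]  L=[-6; -23/4; -91/16; -181/32; -361/64]  R=[-1443/256; -721/128; -45/8; -11/2; -5; -4; -3; -2; -1; 0]  gives -2887/512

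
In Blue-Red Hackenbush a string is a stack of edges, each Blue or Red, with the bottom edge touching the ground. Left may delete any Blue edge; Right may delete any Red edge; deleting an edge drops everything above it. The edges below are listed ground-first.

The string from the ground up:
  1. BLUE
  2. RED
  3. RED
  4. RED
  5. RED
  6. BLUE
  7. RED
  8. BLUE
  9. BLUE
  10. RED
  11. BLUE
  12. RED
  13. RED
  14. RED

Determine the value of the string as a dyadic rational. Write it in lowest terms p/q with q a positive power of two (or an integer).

721/8192

Recurse on prefixes of the 14-edge string BLUE RED RED RED RED BLUE RED BLUE BLUE RED BLUE RED RED RED:
value_1 [B]  L=[0]  R=[∅]  so 1
value_2 [BR]  L=[0]  R=[1]  so 1/2
value_3 [BRR]  L=[0]  R=[1/2,1]  so 1/4
value_4 [BRRR]  L=[0]  R=[1/4,1/2,1]  so 1/8
value_5 [BRRRR]  L=[0]  R=[1/8,1/4,1/2,1]  so 1/16
value_6 [BRRRRB]  L=[0,1/16]  R=[1/8,1/4,1/2,1]  so 3/32
value_7 [BRRRRBR]  L=[0,1/16]  R=[3/32,1/8,1/4,1/2,1]  so 5/64
value_8 [BRRRRBRB]  L=[0,1/16,5/64]  R=[3/32,1/8,1/4,1/2,1]  so 11/128
value_9 [BRRRRBRBB]  L=[0,1/16,5/64,11/128]  R=[3/32,1/8,1/4,1/2,1]  so 23/256
value_10 [BRRRRBRBBR]  L=[0,1/16,5/64,11/128]  R=[23/256,3/32,1/8,1/4,1/2,1]  so 45/512
value_11 [BRRRRBRBBRB]  L=[0,1/16,5/64,11/128,45/512]  R=[23/256,3/32,1/8,1/4,1/2,1]  so 91/1024
value_12 [BRRRRBRBBRBR]  L=[0,1/16,5/64,11/128,45/512]  R=[91/1024,23/256,3/32,1/8,1/4,1/2,1]  so 181/2048
value_13 [BRRRRBRBBRBRR]  L=[0,1/16,5/64,11/128,45/512]  R=[181/2048,91/1024,23/256,3/32,1/8,1/4,1/2,1]  so 361/4096
value_14 [BRRRRBRBBRBRRR]  L=[0,1/16,5/64,11/128,45/512]  R=[361/4096,181/2048,91/1024,23/256,3/32,1/8,1/4,1/2,1]  so 721/8192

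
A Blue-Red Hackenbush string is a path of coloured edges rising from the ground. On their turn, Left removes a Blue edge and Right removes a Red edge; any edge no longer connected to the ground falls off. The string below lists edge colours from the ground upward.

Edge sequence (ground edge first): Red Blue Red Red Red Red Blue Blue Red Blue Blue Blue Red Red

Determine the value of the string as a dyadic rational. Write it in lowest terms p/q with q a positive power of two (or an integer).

-7751/8192

R: Left { none }, Right { 0 } => simplest -1
RB: Left { -1 }, Right { 0 } => simplest -1/2
RBR: Left { -1 }, Right { -1/2, 0 } => simplest -3/4
RBRR: Left { -1 }, Right { -3/4, -1/2, 0 } => simplest -7/8
RBRRR: Left { -1 }, Right { -7/8, -3/4, -1/2, 0 } => simplest -15/16
RBRRRR: Left { -1 }, Right { -15/16, -7/8, -3/4, -1/2, 0 } => simplest -31/32
RBRRRRB: Left { -1, -31/32 }, Right { -15/16, -7/8, -3/4, -1/2, 0 } => simplest -61/64
RBRRRRBB: Left { -1, -31/32, -61/64 }, Right { -15/16, -7/8, -3/4, -1/2, 0 } => simplest -121/128
RBRRRRBBR: Left { -1, -31/32, -61/64 }, Right { -121/128, -15/16, -7/8, -3/4, -1/2, 0 } => simplest -243/256
RBRRRRBBRB: Left { -1, -31/32, -61/64, -243/256 }, Right { -121/128, -15/16, -7/8, -3/4, -1/2, 0 } => simplest -485/512
RBRRRRBBRBB: Left { -1, -31/32, -61/64, -243/256, -485/512 }, Right { -121/128, -15/16, -7/8, -3/4, -1/2, 0 } => simplest -969/1024
RBRRRRBBRBBB: Left { -1, -31/32, -61/64, -243/256, -485/512, -969/1024 }, Right { -121/128, -15/16, -7/8, -3/4, -1/2, 0 } => simplest -1937/2048
RBRRRRBBRBBBR: Left { -1, -31/32, -61/64, -243/256, -485/512, -969/1024 }, Right { -1937/2048, -121/128, -15/16, -7/8, -3/4, -1/2, 0 } => simplest -3875/4096
RBRRRRBBRBBBRR: Left { -1, -31/32, -61/64, -243/256, -485/512, -969/1024 }, Right { -3875/4096, -1937/2048, -121/128, -15/16, -7/8, -3/4, -1/2, 0 } => simplest -7751/8192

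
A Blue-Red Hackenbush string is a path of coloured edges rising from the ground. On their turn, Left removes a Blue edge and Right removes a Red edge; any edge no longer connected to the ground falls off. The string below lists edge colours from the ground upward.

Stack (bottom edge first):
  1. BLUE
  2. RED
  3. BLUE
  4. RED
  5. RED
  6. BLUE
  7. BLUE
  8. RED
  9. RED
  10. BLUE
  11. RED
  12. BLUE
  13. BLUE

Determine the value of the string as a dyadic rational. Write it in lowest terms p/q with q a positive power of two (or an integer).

Recurse on prefixes of the 13-edge string BLUE RED BLUE RED RED BLUE BLUE RED RED BLUE RED BLUE BLUE:
1 of 13 · B · max L 0 · min R +∞ — 1
2 of 13 · BR · max L 0 · min R 1 — 1/2
3 of 13 · BRB · max L 1/2 · min R 1 — 3/4
4 of 13 · BRBR · max L 1/2 · min R 3/4 — 5/8
5 of 13 · BRBRR · max L 1/2 · min R 5/8 — 9/16
6 of 13 · BRBRRB · max L 9/16 · min R 5/8 — 19/32
7 of 13 · BRBRRBB · max L 19/32 · min R 5/8 — 39/64
8 of 13 · BRBRRBBR · max L 19/32 · min R 39/64 — 77/128
9 of 13 · BRBRRBBRR · max L 19/32 · min R 77/128 — 153/256
10 of 13 · BRBRRBBRRB · max L 153/256 · min R 77/128 — 307/512
11 of 13 · BRBRRBBRRBR · max L 153/256 · min R 307/512 — 613/1024
12 of 13 · BRBRRBBRRBRB · max L 613/1024 · min R 307/512 — 1227/2048
13 of 13 · BRBRRBBRRBRBB · max L 1227/2048 · min R 307/512 — 2455/4096

2455/4096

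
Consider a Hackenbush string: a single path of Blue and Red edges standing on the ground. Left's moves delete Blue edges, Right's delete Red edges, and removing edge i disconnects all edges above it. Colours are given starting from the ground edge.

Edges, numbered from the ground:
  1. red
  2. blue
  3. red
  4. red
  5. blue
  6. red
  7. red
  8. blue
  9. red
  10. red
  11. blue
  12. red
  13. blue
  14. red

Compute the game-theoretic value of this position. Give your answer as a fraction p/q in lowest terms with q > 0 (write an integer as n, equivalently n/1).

1 of 14 · r · max L −∞ · min R 0 ⇒ -1
2 of 14 · rb · max L -1 · min R 0 ⇒ -1/2
3 of 14 · rbr · max L -1 · min R -1/2 ⇒ -3/4
4 of 14 · rbrr · max L -1 · min R -3/4 ⇒ -7/8
5 of 14 · rbrrb · max L -7/8 · min R -3/4 ⇒ -13/16
6 of 14 · rbrrbr · max L -7/8 · min R -13/16 ⇒ -27/32
7 of 14 · rbrrbrr · max L -7/8 · min R -27/32 ⇒ -55/64
8 of 14 · rbrrbrrb · max L -55/64 · min R -27/32 ⇒ -109/128
9 of 14 · rbrrbrrbr · max L -55/64 · min R -109/128 ⇒ -219/256
10 of 14 · rbrrbrrbrr · max L -55/64 · min R -219/256 ⇒ -439/512
11 of 14 · rbrrbrrbrrb · max L -439/512 · min R -219/256 ⇒ -877/1024
12 of 14 · rbrrbrrbrrbr · max L -439/512 · min R -877/1024 ⇒ -1755/2048
13 of 14 · rbrrbrrbrrbrb · max L -1755/2048 · min R -877/1024 ⇒ -3509/4096
14 of 14 · rbrrbrrbrrbrbr · max L -1755/2048 · min R -3509/4096 ⇒ -7019/8192

-7019/8192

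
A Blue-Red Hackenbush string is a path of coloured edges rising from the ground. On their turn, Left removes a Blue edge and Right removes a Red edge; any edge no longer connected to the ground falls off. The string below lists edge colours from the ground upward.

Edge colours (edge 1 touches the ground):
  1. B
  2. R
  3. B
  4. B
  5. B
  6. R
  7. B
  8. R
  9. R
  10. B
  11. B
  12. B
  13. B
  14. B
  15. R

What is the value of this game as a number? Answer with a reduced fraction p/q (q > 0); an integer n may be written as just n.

14973/16384

value_1 [B]  L=[0]  R=[—]  → 1
value_2 [BR]  L=[0]  R=[1]  → 1/2
value_3 [BRB]  L=[0,1/2]  R=[1]  → 3/4
value_4 [BRBB]  L=[0,1/2,3/4]  R=[1]  → 7/8
value_5 [BRBBB]  L=[0,1/2,3/4,7/8]  R=[1]  → 15/16
value_6 [BRBBBR]  L=[0,1/2,3/4,7/8]  R=[15/16,1]  → 29/32
value_7 [BRBBBRB]  L=[0,1/2,3/4,7/8,29/32]  R=[15/16,1]  → 59/64
value_8 [BRBBBRBR]  L=[0,1/2,3/4,7/8,29/32]  R=[59/64,15/16,1]  → 117/128
value_9 [BRBBBRBRR]  L=[0,1/2,3/4,7/8,29/32]  R=[117/128,59/64,15/16,1]  → 233/256
value_10 [BRBBBRBRRB]  L=[0,1/2,3/4,7/8,29/32,233/256]  R=[117/128,59/64,15/16,1]  → 467/512
value_11 [BRBBBRBRRBB]  L=[0,1/2,3/4,7/8,29/32,233/256,467/512]  R=[117/128,59/64,15/16,1]  → 935/1024
value_12 [BRBBBRBRRBBB]  L=[0,1/2,3/4,7/8,29/32,233/256,467/512,935/1024]  R=[117/128,59/64,15/16,1]  → 1871/2048
value_13 [BRBBBRBRRBBBB]  L=[0,1/2,3/4,7/8,29/32,233/256,467/512,935/1024,1871/2048]  R=[117/128,59/64,15/16,1]  → 3743/4096
value_14 [BRBBBRBRRBBBBB]  L=[0,1/2,3/4,7/8,29/32,233/256,467/512,935/1024,1871/2048,3743/4096]  R=[117/128,59/64,15/16,1]  → 7487/8192
value_15 [BRBBBRBRRBBBBBR]  L=[0,1/2,3/4,7/8,29/32,233/256,467/512,935/1024,1871/2048,3743/4096]  R=[7487/8192,117/128,59/64,15/16,1]  → 14973/16384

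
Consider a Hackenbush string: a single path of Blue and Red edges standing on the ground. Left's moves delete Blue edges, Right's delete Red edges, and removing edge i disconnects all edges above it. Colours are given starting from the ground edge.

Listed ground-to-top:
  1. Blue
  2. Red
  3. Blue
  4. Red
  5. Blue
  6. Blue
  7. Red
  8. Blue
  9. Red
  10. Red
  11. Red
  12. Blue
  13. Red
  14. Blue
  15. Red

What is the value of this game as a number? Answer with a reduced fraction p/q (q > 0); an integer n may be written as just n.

Build G(s[:k]) for k = 1..15, string s = Blue Red Blue Red Blue Blue Red Blue Red Red Red Blue Red Blue Red.
B: Left { 0 }, Right { ∅ } → simplest 1
BR: Left { 0 }, Right { 1 } → simplest 1/2
BRB: Left { 0, 1/2 }, Right { 1 } → simplest 3/4
BRBR: Left { 0, 1/2 }, Right { 3/4, 1 } → simplest 5/8
BRBRB: Left { 0, 1/2, 5/8 }, Right { 3/4, 1 } → simplest 11/16
BRBRBB: Left { 0, 1/2, 5/8, 11/16 }, Right { 3/4, 1 } → simplest 23/32
BRBRBBR: Left { 0, 1/2, 5/8, 11/16 }, Right { 23/32, 3/4, 1 } → simplest 45/64
BRBRBBRB: Left { 0, 1/2, 5/8, 11/16, 45/64 }, Right { 23/32, 3/4, 1 } → simplest 91/128
BRBRBBRBR: Left { 0, 1/2, 5/8, 11/16, 45/64 }, Right { 91/128, 23/32, 3/4, 1 } → simplest 181/256
BRBRBBRBRR: Left { 0, 1/2, 5/8, 11/16, 45/64 }, Right { 181/256, 91/128, 23/32, 3/4, 1 } → simplest 361/512
BRBRBBRBRRR: Left { 0, 1/2, 5/8, 11/16, 45/64 }, Right { 361/512, 181/256, 91/128, 23/32, 3/4, 1 } → simplest 721/1024
BRBRBBRBRRRB: Left { 0, 1/2, 5/8, 11/16, 45/64, 721/1024 }, Right { 361/512, 181/256, 91/128, 23/32, 3/4, 1 } → simplest 1443/2048
BRBRBBRBRRRBR: Left { 0, 1/2, 5/8, 11/16, 45/64, 721/1024 }, Right { 1443/2048, 361/512, 181/256, 91/128, 23/32, 3/4, 1 } → simplest 2885/4096
BRBRBBRBRRRBRB: Left { 0, 1/2, 5/8, 11/16, 45/64, 721/1024, 2885/4096 }, Right { 1443/2048, 361/512, 181/256, 91/128, 23/32, 3/4, 1 } → simplest 5771/8192
BRBRBBRBRRRBRBR: Left { 0, 1/2, 5/8, 11/16, 45/64, 721/1024, 2885/4096 }, Right { 5771/8192, 1443/2048, 361/512, 181/256, 91/128, 23/32, 3/4, 1 } → simplest 11541/16384

11541/16384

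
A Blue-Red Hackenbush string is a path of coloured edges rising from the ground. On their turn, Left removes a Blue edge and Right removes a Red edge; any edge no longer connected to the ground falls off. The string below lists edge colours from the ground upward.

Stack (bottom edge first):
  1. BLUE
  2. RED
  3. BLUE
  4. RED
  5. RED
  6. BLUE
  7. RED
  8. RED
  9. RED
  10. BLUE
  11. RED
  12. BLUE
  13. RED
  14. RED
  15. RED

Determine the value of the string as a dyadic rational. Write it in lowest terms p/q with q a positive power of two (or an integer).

9297/16384

Build G(s[:k]) for k = 1..15, string s = BLUE RED BLUE RED RED BLUE RED RED RED BLUE RED BLUE RED RED RED.
B: Left { 0 }, Right { none } — simplest 1
BR: Left { 0 }, Right { 1 } — simplest 1/2
BRB: Left { 0, 1/2 }, Right { 1 } — simplest 3/4
BRBR: Left { 0, 1/2 }, Right { 3/4, 1 } — simplest 5/8
BRBRR: Left { 0, 1/2 }, Right { 5/8, 3/4, 1 } — simplest 9/16
BRBRRB: Left { 0, 1/2, 9/16 }, Right { 5/8, 3/4, 1 } — simplest 19/32
BRBRRBR: Left { 0, 1/2, 9/16 }, Right { 19/32, 5/8, 3/4, 1 } — simplest 37/64
BRBRRBRR: Left { 0, 1/2, 9/16 }, Right { 37/64, 19/32, 5/8, 3/4, 1 } — simplest 73/128
BRBRRBRRR: Left { 0, 1/2, 9/16 }, Right { 73/128, 37/64, 19/32, 5/8, 3/4, 1 } — simplest 145/256
BRBRRBRRRB: Left { 0, 1/2, 9/16, 145/256 }, Right { 73/128, 37/64, 19/32, 5/8, 3/4, 1 } — simplest 291/512
BRBRRBRRRBR: Left { 0, 1/2, 9/16, 145/256 }, Right { 291/512, 73/128, 37/64, 19/32, 5/8, 3/4, 1 } — simplest 581/1024
BRBRRBRRRBRB: Left { 0, 1/2, 9/16, 145/256, 581/1024 }, Right { 291/512, 73/128, 37/64, 19/32, 5/8, 3/4, 1 } — simplest 1163/2048
BRBRRBRRRBRBR: Left { 0, 1/2, 9/16, 145/256, 581/1024 }, Right { 1163/2048, 291/512, 73/128, 37/64, 19/32, 5/8, 3/4, 1 } — simplest 2325/4096
BRBRRBRRRBRBRR: Left { 0, 1/2, 9/16, 145/256, 581/1024 }, Right { 2325/4096, 1163/2048, 291/512, 73/128, 37/64, 19/32, 5/8, 3/4, 1 } — simplest 4649/8192
BRBRRBRRRBRBRRR: Left { 0, 1/2, 9/16, 145/256, 581/1024 }, Right { 4649/8192, 2325/4096, 1163/2048, 291/512, 73/128, 37/64, 19/32, 5/8, 3/4, 1 } — simplest 9297/16384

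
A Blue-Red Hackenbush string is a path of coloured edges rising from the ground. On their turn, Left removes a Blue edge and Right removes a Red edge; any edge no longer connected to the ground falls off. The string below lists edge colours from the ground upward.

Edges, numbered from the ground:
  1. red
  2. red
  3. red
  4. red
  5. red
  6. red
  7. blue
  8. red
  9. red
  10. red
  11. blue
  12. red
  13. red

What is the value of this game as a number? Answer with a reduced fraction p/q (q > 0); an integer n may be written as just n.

-759/128

Recurse on prefixes of the 13-edge string red red red red red red blue red red red blue red red:
step 1: add red to get r; options L={ (no moves) } R={ 0 } gives -1
step 2: add red to get rr; options L={ (no moves) } R={ -1, 0 } gives -2
step 3: add red to get rrr; options L={ (no moves) } R={ -2, -1, 0 } gives -3
step 4: add red to get rrrr; options L={ (no moves) } R={ -3, -2, -1, 0 } gives -4
step 5: add red to get rrrrr; options L={ (no moves) } R={ -4, -3, -2, -1, 0 } gives -5
step 6: add red to get rrrrrr; options L={ (no moves) } R={ -5, -4, -3, -2, -1, 0 } gives -6
step 7: add blue to get rrrrrrb; options L={ -6 } R={ -5, -4, -3, -2, -1, 0 } gives -11/2
step 8: add red to get rrrrrrbr; options L={ -6 } R={ -11/2, -5, -4, -3, -2, -1, 0 } gives -23/4
step 9: add red to get rrrrrrbrr; options L={ -6 } R={ -23/4, -11/2, -5, -4, -3, -2, -1, 0 } gives -47/8
step 10: add red to get rrrrrrbrrr; options L={ -6 } R={ -47/8, -23/4, -11/2, -5, -4, -3, -2, -1, 0 } gives -95/16
step 11: add blue to get rrrrrrbrrrb; options L={ -6, -95/16 } R={ -47/8, -23/4, -11/2, -5, -4, -3, -2, -1, 0 } gives -189/32
step 12: add red to get rrrrrrbrrrbr; options L={ -6, -95/16 } R={ -189/32, -47/8, -23/4, -11/2, -5, -4, -3, -2, -1, 0 } gives -379/64
step 13: add red to get rrrrrrbrrrbrr; options L={ -6, -95/16 } R={ -379/64, -189/32, -47/8, -23/4, -11/2, -5, -4, -3, -2, -1, 0 } gives -759/128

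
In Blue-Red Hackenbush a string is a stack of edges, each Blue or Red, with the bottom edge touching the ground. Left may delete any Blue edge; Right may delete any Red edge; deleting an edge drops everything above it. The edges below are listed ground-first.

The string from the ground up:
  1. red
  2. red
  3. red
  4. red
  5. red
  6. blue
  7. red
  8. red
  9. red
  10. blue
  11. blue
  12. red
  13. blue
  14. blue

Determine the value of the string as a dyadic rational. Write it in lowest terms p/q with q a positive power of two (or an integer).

value_1 [r]  L=[(no moves)]  R=[0]  = -1
value_2 [rr]  L=[(no moves)]  R=[-1; 0]  = -2
value_3 [rrr]  L=[(no moves)]  R=[-2; -1; 0]  = -3
value_4 [rrrr]  L=[(no moves)]  R=[-3; -2; -1; 0]  = -4
value_5 [rrrrr]  L=[(no moves)]  R=[-4; -3; -2; -1; 0]  = -5
value_6 [rrrrrb]  L=[-5]  R=[-4; -3; -2; -1; 0]  = -9/2
value_7 [rrrrrbr]  L=[-5]  R=[-9/2; -4; -3; -2; -1; 0]  = -19/4
value_8 [rrrrrbrr]  L=[-5]  R=[-19/4; -9/2; -4; -3; -2; -1; 0]  = -39/8
value_9 [rrrrrbrrr]  L=[-5]  R=[-39/8; -19/4; -9/2; -4; -3; -2; -1; 0]  = -79/16
value_10 [rrrrrbrrrb]  L=[-5; -79/16]  R=[-39/8; -19/4; -9/2; -4; -3; -2; -1; 0]  = -157/32
value_11 [rrrrrbrrrbb]  L=[-5; -79/16; -157/32]  R=[-39/8; -19/4; -9/2; -4; -3; -2; -1; 0]  = -313/64
value_12 [rrrrrbrrrbbr]  L=[-5; -79/16; -157/32]  R=[-313/64; -39/8; -19/4; -9/2; -4; -3; -2; -1; 0]  = -627/128
value_13 [rrrrrbrrrbbrb]  L=[-5; -79/16; -157/32; -627/128]  R=[-313/64; -39/8; -19/4; -9/2; -4; -3; -2; -1; 0]  = -1253/256
value_14 [rrrrrbrrrbbrbb]  L=[-5; -79/16; -157/32; -627/128; -1253/256]  R=[-313/64; -39/8; -19/4; -9/2; -4; -3; -2; -1; 0]  = -2505/512

-2505/512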